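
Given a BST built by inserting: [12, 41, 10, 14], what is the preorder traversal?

Tree insertion order: [12, 41, 10, 14]
Tree (level-order array): [12, 10, 41, None, None, 14]
Preorder traversal: [12, 10, 41, 14]


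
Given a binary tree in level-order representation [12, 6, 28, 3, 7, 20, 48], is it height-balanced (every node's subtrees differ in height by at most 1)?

Tree (level-order array): [12, 6, 28, 3, 7, 20, 48]
Definition: a tree is height-balanced if, at every node, |h(left) - h(right)| <= 1 (empty subtree has height -1).
Bottom-up per-node check:
  node 3: h_left=-1, h_right=-1, diff=0 [OK], height=0
  node 7: h_left=-1, h_right=-1, diff=0 [OK], height=0
  node 6: h_left=0, h_right=0, diff=0 [OK], height=1
  node 20: h_left=-1, h_right=-1, diff=0 [OK], height=0
  node 48: h_left=-1, h_right=-1, diff=0 [OK], height=0
  node 28: h_left=0, h_right=0, diff=0 [OK], height=1
  node 12: h_left=1, h_right=1, diff=0 [OK], height=2
All nodes satisfy the balance condition.
Result: Balanced


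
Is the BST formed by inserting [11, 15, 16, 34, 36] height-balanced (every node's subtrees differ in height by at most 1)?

Tree (level-order array): [11, None, 15, None, 16, None, 34, None, 36]
Definition: a tree is height-balanced if, at every node, |h(left) - h(right)| <= 1 (empty subtree has height -1).
Bottom-up per-node check:
  node 36: h_left=-1, h_right=-1, diff=0 [OK], height=0
  node 34: h_left=-1, h_right=0, diff=1 [OK], height=1
  node 16: h_left=-1, h_right=1, diff=2 [FAIL (|-1-1|=2 > 1)], height=2
  node 15: h_left=-1, h_right=2, diff=3 [FAIL (|-1-2|=3 > 1)], height=3
  node 11: h_left=-1, h_right=3, diff=4 [FAIL (|-1-3|=4 > 1)], height=4
Node 16 violates the condition: |-1 - 1| = 2 > 1.
Result: Not balanced


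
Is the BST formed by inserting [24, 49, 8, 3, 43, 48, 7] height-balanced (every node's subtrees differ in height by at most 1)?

Tree (level-order array): [24, 8, 49, 3, None, 43, None, None, 7, None, 48]
Definition: a tree is height-balanced if, at every node, |h(left) - h(right)| <= 1 (empty subtree has height -1).
Bottom-up per-node check:
  node 7: h_left=-1, h_right=-1, diff=0 [OK], height=0
  node 3: h_left=-1, h_right=0, diff=1 [OK], height=1
  node 8: h_left=1, h_right=-1, diff=2 [FAIL (|1--1|=2 > 1)], height=2
  node 48: h_left=-1, h_right=-1, diff=0 [OK], height=0
  node 43: h_left=-1, h_right=0, diff=1 [OK], height=1
  node 49: h_left=1, h_right=-1, diff=2 [FAIL (|1--1|=2 > 1)], height=2
  node 24: h_left=2, h_right=2, diff=0 [OK], height=3
Node 8 violates the condition: |1 - -1| = 2 > 1.
Result: Not balanced


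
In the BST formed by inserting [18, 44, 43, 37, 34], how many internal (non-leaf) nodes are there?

Tree built from: [18, 44, 43, 37, 34]
Tree (level-order array): [18, None, 44, 43, None, 37, None, 34]
Rule: An internal node has at least one child.
Per-node child counts:
  node 18: 1 child(ren)
  node 44: 1 child(ren)
  node 43: 1 child(ren)
  node 37: 1 child(ren)
  node 34: 0 child(ren)
Matching nodes: [18, 44, 43, 37]
Count of internal (non-leaf) nodes: 4


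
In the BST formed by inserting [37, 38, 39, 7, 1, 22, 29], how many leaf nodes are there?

Tree built from: [37, 38, 39, 7, 1, 22, 29]
Tree (level-order array): [37, 7, 38, 1, 22, None, 39, None, None, None, 29]
Rule: A leaf has 0 children.
Per-node child counts:
  node 37: 2 child(ren)
  node 7: 2 child(ren)
  node 1: 0 child(ren)
  node 22: 1 child(ren)
  node 29: 0 child(ren)
  node 38: 1 child(ren)
  node 39: 0 child(ren)
Matching nodes: [1, 29, 39]
Count of leaf nodes: 3


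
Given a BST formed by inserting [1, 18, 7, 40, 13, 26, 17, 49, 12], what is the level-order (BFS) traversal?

Tree insertion order: [1, 18, 7, 40, 13, 26, 17, 49, 12]
Tree (level-order array): [1, None, 18, 7, 40, None, 13, 26, 49, 12, 17]
BFS from the root, enqueuing left then right child of each popped node:
  queue [1] -> pop 1, enqueue [18], visited so far: [1]
  queue [18] -> pop 18, enqueue [7, 40], visited so far: [1, 18]
  queue [7, 40] -> pop 7, enqueue [13], visited so far: [1, 18, 7]
  queue [40, 13] -> pop 40, enqueue [26, 49], visited so far: [1, 18, 7, 40]
  queue [13, 26, 49] -> pop 13, enqueue [12, 17], visited so far: [1, 18, 7, 40, 13]
  queue [26, 49, 12, 17] -> pop 26, enqueue [none], visited so far: [1, 18, 7, 40, 13, 26]
  queue [49, 12, 17] -> pop 49, enqueue [none], visited so far: [1, 18, 7, 40, 13, 26, 49]
  queue [12, 17] -> pop 12, enqueue [none], visited so far: [1, 18, 7, 40, 13, 26, 49, 12]
  queue [17] -> pop 17, enqueue [none], visited so far: [1, 18, 7, 40, 13, 26, 49, 12, 17]
Result: [1, 18, 7, 40, 13, 26, 49, 12, 17]


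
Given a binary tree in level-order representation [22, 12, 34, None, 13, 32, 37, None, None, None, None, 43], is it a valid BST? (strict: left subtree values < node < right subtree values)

Level-order array: [22, 12, 34, None, 13, 32, 37, None, None, None, None, 43]
Validate using subtree bounds (lo, hi): at each node, require lo < value < hi,
then recurse left with hi=value and right with lo=value.
Preorder trace (stopping at first violation):
  at node 22 with bounds (-inf, +inf): OK
  at node 12 with bounds (-inf, 22): OK
  at node 13 with bounds (12, 22): OK
  at node 34 with bounds (22, +inf): OK
  at node 32 with bounds (22, 34): OK
  at node 37 with bounds (34, +inf): OK
  at node 43 with bounds (34, 37): VIOLATION
Node 43 violates its bound: not (34 < 43 < 37).
Result: Not a valid BST


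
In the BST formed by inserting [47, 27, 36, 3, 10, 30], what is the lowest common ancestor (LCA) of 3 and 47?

Tree insertion order: [47, 27, 36, 3, 10, 30]
Tree (level-order array): [47, 27, None, 3, 36, None, 10, 30]
In a BST, the LCA of p=3, q=47 is the first node v on the
root-to-leaf path with p <= v <= q (go left if both < v, right if both > v).
Walk from root:
  at 47: 3 <= 47 <= 47, this is the LCA
LCA = 47


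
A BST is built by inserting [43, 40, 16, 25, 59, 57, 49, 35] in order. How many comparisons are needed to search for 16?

Search path for 16: 43 -> 40 -> 16
Found: True
Comparisons: 3


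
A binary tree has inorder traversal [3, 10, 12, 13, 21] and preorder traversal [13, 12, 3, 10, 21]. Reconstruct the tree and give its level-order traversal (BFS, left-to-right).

Inorder:  [3, 10, 12, 13, 21]
Preorder: [13, 12, 3, 10, 21]
Algorithm: preorder visits root first, so consume preorder in order;
for each root, split the current inorder slice at that value into
left-subtree inorder and right-subtree inorder, then recurse.
Recursive splits:
  root=13; inorder splits into left=[3, 10, 12], right=[21]
  root=12; inorder splits into left=[3, 10], right=[]
  root=3; inorder splits into left=[], right=[10]
  root=10; inorder splits into left=[], right=[]
  root=21; inorder splits into left=[], right=[]
Reconstructed level-order: [13, 12, 21, 3, 10]


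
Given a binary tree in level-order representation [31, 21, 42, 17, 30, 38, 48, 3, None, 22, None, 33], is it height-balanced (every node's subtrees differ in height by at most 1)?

Tree (level-order array): [31, 21, 42, 17, 30, 38, 48, 3, None, 22, None, 33]
Definition: a tree is height-balanced if, at every node, |h(left) - h(right)| <= 1 (empty subtree has height -1).
Bottom-up per-node check:
  node 3: h_left=-1, h_right=-1, diff=0 [OK], height=0
  node 17: h_left=0, h_right=-1, diff=1 [OK], height=1
  node 22: h_left=-1, h_right=-1, diff=0 [OK], height=0
  node 30: h_left=0, h_right=-1, diff=1 [OK], height=1
  node 21: h_left=1, h_right=1, diff=0 [OK], height=2
  node 33: h_left=-1, h_right=-1, diff=0 [OK], height=0
  node 38: h_left=0, h_right=-1, diff=1 [OK], height=1
  node 48: h_left=-1, h_right=-1, diff=0 [OK], height=0
  node 42: h_left=1, h_right=0, diff=1 [OK], height=2
  node 31: h_left=2, h_right=2, diff=0 [OK], height=3
All nodes satisfy the balance condition.
Result: Balanced


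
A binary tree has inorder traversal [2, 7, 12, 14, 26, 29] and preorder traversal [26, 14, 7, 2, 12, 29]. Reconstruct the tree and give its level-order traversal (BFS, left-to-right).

Inorder:  [2, 7, 12, 14, 26, 29]
Preorder: [26, 14, 7, 2, 12, 29]
Algorithm: preorder visits root first, so consume preorder in order;
for each root, split the current inorder slice at that value into
left-subtree inorder and right-subtree inorder, then recurse.
Recursive splits:
  root=26; inorder splits into left=[2, 7, 12, 14], right=[29]
  root=14; inorder splits into left=[2, 7, 12], right=[]
  root=7; inorder splits into left=[2], right=[12]
  root=2; inorder splits into left=[], right=[]
  root=12; inorder splits into left=[], right=[]
  root=29; inorder splits into left=[], right=[]
Reconstructed level-order: [26, 14, 29, 7, 2, 12]


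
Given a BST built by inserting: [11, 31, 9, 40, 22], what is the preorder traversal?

Tree insertion order: [11, 31, 9, 40, 22]
Tree (level-order array): [11, 9, 31, None, None, 22, 40]
Preorder traversal: [11, 9, 31, 22, 40]


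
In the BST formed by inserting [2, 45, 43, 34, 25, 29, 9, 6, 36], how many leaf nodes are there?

Tree built from: [2, 45, 43, 34, 25, 29, 9, 6, 36]
Tree (level-order array): [2, None, 45, 43, None, 34, None, 25, 36, 9, 29, None, None, 6]
Rule: A leaf has 0 children.
Per-node child counts:
  node 2: 1 child(ren)
  node 45: 1 child(ren)
  node 43: 1 child(ren)
  node 34: 2 child(ren)
  node 25: 2 child(ren)
  node 9: 1 child(ren)
  node 6: 0 child(ren)
  node 29: 0 child(ren)
  node 36: 0 child(ren)
Matching nodes: [6, 29, 36]
Count of leaf nodes: 3


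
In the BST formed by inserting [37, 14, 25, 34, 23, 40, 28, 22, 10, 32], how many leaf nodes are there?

Tree built from: [37, 14, 25, 34, 23, 40, 28, 22, 10, 32]
Tree (level-order array): [37, 14, 40, 10, 25, None, None, None, None, 23, 34, 22, None, 28, None, None, None, None, 32]
Rule: A leaf has 0 children.
Per-node child counts:
  node 37: 2 child(ren)
  node 14: 2 child(ren)
  node 10: 0 child(ren)
  node 25: 2 child(ren)
  node 23: 1 child(ren)
  node 22: 0 child(ren)
  node 34: 1 child(ren)
  node 28: 1 child(ren)
  node 32: 0 child(ren)
  node 40: 0 child(ren)
Matching nodes: [10, 22, 32, 40]
Count of leaf nodes: 4


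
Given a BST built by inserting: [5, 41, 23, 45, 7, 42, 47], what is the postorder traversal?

Tree insertion order: [5, 41, 23, 45, 7, 42, 47]
Tree (level-order array): [5, None, 41, 23, 45, 7, None, 42, 47]
Postorder traversal: [7, 23, 42, 47, 45, 41, 5]


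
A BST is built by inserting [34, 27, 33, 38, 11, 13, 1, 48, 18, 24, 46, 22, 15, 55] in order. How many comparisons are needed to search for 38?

Search path for 38: 34 -> 38
Found: True
Comparisons: 2


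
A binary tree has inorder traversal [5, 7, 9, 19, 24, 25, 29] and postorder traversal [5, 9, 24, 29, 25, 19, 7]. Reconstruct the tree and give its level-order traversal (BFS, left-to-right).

Inorder:   [5, 7, 9, 19, 24, 25, 29]
Postorder: [5, 9, 24, 29, 25, 19, 7]
Algorithm: postorder visits root last, so walk postorder right-to-left;
each value is the root of the current inorder slice — split it at that
value, recurse on the right subtree first, then the left.
Recursive splits:
  root=7; inorder splits into left=[5], right=[9, 19, 24, 25, 29]
  root=19; inorder splits into left=[9], right=[24, 25, 29]
  root=25; inorder splits into left=[24], right=[29]
  root=29; inorder splits into left=[], right=[]
  root=24; inorder splits into left=[], right=[]
  root=9; inorder splits into left=[], right=[]
  root=5; inorder splits into left=[], right=[]
Reconstructed level-order: [7, 5, 19, 9, 25, 24, 29]


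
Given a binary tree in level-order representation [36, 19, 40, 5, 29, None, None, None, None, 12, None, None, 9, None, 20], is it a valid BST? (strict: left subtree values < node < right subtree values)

Level-order array: [36, 19, 40, 5, 29, None, None, None, None, 12, None, None, 9, None, 20]
Validate using subtree bounds (lo, hi): at each node, require lo < value < hi,
then recurse left with hi=value and right with lo=value.
Preorder trace (stopping at first violation):
  at node 36 with bounds (-inf, +inf): OK
  at node 19 with bounds (-inf, 36): OK
  at node 5 with bounds (-inf, 19): OK
  at node 29 with bounds (19, 36): OK
  at node 12 with bounds (19, 29): VIOLATION
Node 12 violates its bound: not (19 < 12 < 29).
Result: Not a valid BST


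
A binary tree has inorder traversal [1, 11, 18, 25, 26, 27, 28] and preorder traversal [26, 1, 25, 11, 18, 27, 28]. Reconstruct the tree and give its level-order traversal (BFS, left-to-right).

Inorder:  [1, 11, 18, 25, 26, 27, 28]
Preorder: [26, 1, 25, 11, 18, 27, 28]
Algorithm: preorder visits root first, so consume preorder in order;
for each root, split the current inorder slice at that value into
left-subtree inorder and right-subtree inorder, then recurse.
Recursive splits:
  root=26; inorder splits into left=[1, 11, 18, 25], right=[27, 28]
  root=1; inorder splits into left=[], right=[11, 18, 25]
  root=25; inorder splits into left=[11, 18], right=[]
  root=11; inorder splits into left=[], right=[18]
  root=18; inorder splits into left=[], right=[]
  root=27; inorder splits into left=[], right=[28]
  root=28; inorder splits into left=[], right=[]
Reconstructed level-order: [26, 1, 27, 25, 28, 11, 18]


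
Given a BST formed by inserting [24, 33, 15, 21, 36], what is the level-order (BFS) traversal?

Tree insertion order: [24, 33, 15, 21, 36]
Tree (level-order array): [24, 15, 33, None, 21, None, 36]
BFS from the root, enqueuing left then right child of each popped node:
  queue [24] -> pop 24, enqueue [15, 33], visited so far: [24]
  queue [15, 33] -> pop 15, enqueue [21], visited so far: [24, 15]
  queue [33, 21] -> pop 33, enqueue [36], visited so far: [24, 15, 33]
  queue [21, 36] -> pop 21, enqueue [none], visited so far: [24, 15, 33, 21]
  queue [36] -> pop 36, enqueue [none], visited so far: [24, 15, 33, 21, 36]
Result: [24, 15, 33, 21, 36]


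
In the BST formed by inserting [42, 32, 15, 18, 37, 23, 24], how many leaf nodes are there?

Tree built from: [42, 32, 15, 18, 37, 23, 24]
Tree (level-order array): [42, 32, None, 15, 37, None, 18, None, None, None, 23, None, 24]
Rule: A leaf has 0 children.
Per-node child counts:
  node 42: 1 child(ren)
  node 32: 2 child(ren)
  node 15: 1 child(ren)
  node 18: 1 child(ren)
  node 23: 1 child(ren)
  node 24: 0 child(ren)
  node 37: 0 child(ren)
Matching nodes: [24, 37]
Count of leaf nodes: 2


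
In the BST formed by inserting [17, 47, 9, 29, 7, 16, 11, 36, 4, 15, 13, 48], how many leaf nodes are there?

Tree built from: [17, 47, 9, 29, 7, 16, 11, 36, 4, 15, 13, 48]
Tree (level-order array): [17, 9, 47, 7, 16, 29, 48, 4, None, 11, None, None, 36, None, None, None, None, None, 15, None, None, 13]
Rule: A leaf has 0 children.
Per-node child counts:
  node 17: 2 child(ren)
  node 9: 2 child(ren)
  node 7: 1 child(ren)
  node 4: 0 child(ren)
  node 16: 1 child(ren)
  node 11: 1 child(ren)
  node 15: 1 child(ren)
  node 13: 0 child(ren)
  node 47: 2 child(ren)
  node 29: 1 child(ren)
  node 36: 0 child(ren)
  node 48: 0 child(ren)
Matching nodes: [4, 13, 36, 48]
Count of leaf nodes: 4


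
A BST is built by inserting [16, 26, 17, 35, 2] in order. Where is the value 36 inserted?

Starting tree (level order): [16, 2, 26, None, None, 17, 35]
Insertion path: 16 -> 26 -> 35
Result: insert 36 as right child of 35
Final tree (level order): [16, 2, 26, None, None, 17, 35, None, None, None, 36]


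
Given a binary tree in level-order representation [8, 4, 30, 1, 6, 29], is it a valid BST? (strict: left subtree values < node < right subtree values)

Level-order array: [8, 4, 30, 1, 6, 29]
Validate using subtree bounds (lo, hi): at each node, require lo < value < hi,
then recurse left with hi=value and right with lo=value.
Preorder trace (stopping at first violation):
  at node 8 with bounds (-inf, +inf): OK
  at node 4 with bounds (-inf, 8): OK
  at node 1 with bounds (-inf, 4): OK
  at node 6 with bounds (4, 8): OK
  at node 30 with bounds (8, +inf): OK
  at node 29 with bounds (8, 30): OK
No violation found at any node.
Result: Valid BST


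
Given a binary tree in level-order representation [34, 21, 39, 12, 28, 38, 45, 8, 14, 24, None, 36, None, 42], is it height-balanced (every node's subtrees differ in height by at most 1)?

Tree (level-order array): [34, 21, 39, 12, 28, 38, 45, 8, 14, 24, None, 36, None, 42]
Definition: a tree is height-balanced if, at every node, |h(left) - h(right)| <= 1 (empty subtree has height -1).
Bottom-up per-node check:
  node 8: h_left=-1, h_right=-1, diff=0 [OK], height=0
  node 14: h_left=-1, h_right=-1, diff=0 [OK], height=0
  node 12: h_left=0, h_right=0, diff=0 [OK], height=1
  node 24: h_left=-1, h_right=-1, diff=0 [OK], height=0
  node 28: h_left=0, h_right=-1, diff=1 [OK], height=1
  node 21: h_left=1, h_right=1, diff=0 [OK], height=2
  node 36: h_left=-1, h_right=-1, diff=0 [OK], height=0
  node 38: h_left=0, h_right=-1, diff=1 [OK], height=1
  node 42: h_left=-1, h_right=-1, diff=0 [OK], height=0
  node 45: h_left=0, h_right=-1, diff=1 [OK], height=1
  node 39: h_left=1, h_right=1, diff=0 [OK], height=2
  node 34: h_left=2, h_right=2, diff=0 [OK], height=3
All nodes satisfy the balance condition.
Result: Balanced


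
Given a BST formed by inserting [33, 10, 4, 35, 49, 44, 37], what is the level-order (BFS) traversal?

Tree insertion order: [33, 10, 4, 35, 49, 44, 37]
Tree (level-order array): [33, 10, 35, 4, None, None, 49, None, None, 44, None, 37]
BFS from the root, enqueuing left then right child of each popped node:
  queue [33] -> pop 33, enqueue [10, 35], visited so far: [33]
  queue [10, 35] -> pop 10, enqueue [4], visited so far: [33, 10]
  queue [35, 4] -> pop 35, enqueue [49], visited so far: [33, 10, 35]
  queue [4, 49] -> pop 4, enqueue [none], visited so far: [33, 10, 35, 4]
  queue [49] -> pop 49, enqueue [44], visited so far: [33, 10, 35, 4, 49]
  queue [44] -> pop 44, enqueue [37], visited so far: [33, 10, 35, 4, 49, 44]
  queue [37] -> pop 37, enqueue [none], visited so far: [33, 10, 35, 4, 49, 44, 37]
Result: [33, 10, 35, 4, 49, 44, 37]


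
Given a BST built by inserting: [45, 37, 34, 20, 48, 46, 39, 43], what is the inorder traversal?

Tree insertion order: [45, 37, 34, 20, 48, 46, 39, 43]
Tree (level-order array): [45, 37, 48, 34, 39, 46, None, 20, None, None, 43]
Inorder traversal: [20, 34, 37, 39, 43, 45, 46, 48]


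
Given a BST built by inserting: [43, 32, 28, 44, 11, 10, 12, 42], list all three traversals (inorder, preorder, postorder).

Tree insertion order: [43, 32, 28, 44, 11, 10, 12, 42]
Tree (level-order array): [43, 32, 44, 28, 42, None, None, 11, None, None, None, 10, 12]
Inorder (L, root, R): [10, 11, 12, 28, 32, 42, 43, 44]
Preorder (root, L, R): [43, 32, 28, 11, 10, 12, 42, 44]
Postorder (L, R, root): [10, 12, 11, 28, 42, 32, 44, 43]


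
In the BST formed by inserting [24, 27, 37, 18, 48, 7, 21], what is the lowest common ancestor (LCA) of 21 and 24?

Tree insertion order: [24, 27, 37, 18, 48, 7, 21]
Tree (level-order array): [24, 18, 27, 7, 21, None, 37, None, None, None, None, None, 48]
In a BST, the LCA of p=21, q=24 is the first node v on the
root-to-leaf path with p <= v <= q (go left if both < v, right if both > v).
Walk from root:
  at 24: 21 <= 24 <= 24, this is the LCA
LCA = 24


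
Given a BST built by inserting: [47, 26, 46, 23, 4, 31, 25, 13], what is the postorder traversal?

Tree insertion order: [47, 26, 46, 23, 4, 31, 25, 13]
Tree (level-order array): [47, 26, None, 23, 46, 4, 25, 31, None, None, 13]
Postorder traversal: [13, 4, 25, 23, 31, 46, 26, 47]


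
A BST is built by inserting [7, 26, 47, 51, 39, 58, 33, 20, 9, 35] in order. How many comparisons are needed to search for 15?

Search path for 15: 7 -> 26 -> 20 -> 9
Found: False
Comparisons: 4


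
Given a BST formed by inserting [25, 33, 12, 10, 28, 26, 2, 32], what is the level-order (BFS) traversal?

Tree insertion order: [25, 33, 12, 10, 28, 26, 2, 32]
Tree (level-order array): [25, 12, 33, 10, None, 28, None, 2, None, 26, 32]
BFS from the root, enqueuing left then right child of each popped node:
  queue [25] -> pop 25, enqueue [12, 33], visited so far: [25]
  queue [12, 33] -> pop 12, enqueue [10], visited so far: [25, 12]
  queue [33, 10] -> pop 33, enqueue [28], visited so far: [25, 12, 33]
  queue [10, 28] -> pop 10, enqueue [2], visited so far: [25, 12, 33, 10]
  queue [28, 2] -> pop 28, enqueue [26, 32], visited so far: [25, 12, 33, 10, 28]
  queue [2, 26, 32] -> pop 2, enqueue [none], visited so far: [25, 12, 33, 10, 28, 2]
  queue [26, 32] -> pop 26, enqueue [none], visited so far: [25, 12, 33, 10, 28, 2, 26]
  queue [32] -> pop 32, enqueue [none], visited so far: [25, 12, 33, 10, 28, 2, 26, 32]
Result: [25, 12, 33, 10, 28, 2, 26, 32]


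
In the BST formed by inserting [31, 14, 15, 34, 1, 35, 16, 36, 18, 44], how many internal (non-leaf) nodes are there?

Tree built from: [31, 14, 15, 34, 1, 35, 16, 36, 18, 44]
Tree (level-order array): [31, 14, 34, 1, 15, None, 35, None, None, None, 16, None, 36, None, 18, None, 44]
Rule: An internal node has at least one child.
Per-node child counts:
  node 31: 2 child(ren)
  node 14: 2 child(ren)
  node 1: 0 child(ren)
  node 15: 1 child(ren)
  node 16: 1 child(ren)
  node 18: 0 child(ren)
  node 34: 1 child(ren)
  node 35: 1 child(ren)
  node 36: 1 child(ren)
  node 44: 0 child(ren)
Matching nodes: [31, 14, 15, 16, 34, 35, 36]
Count of internal (non-leaf) nodes: 7


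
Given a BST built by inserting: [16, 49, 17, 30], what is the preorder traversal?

Tree insertion order: [16, 49, 17, 30]
Tree (level-order array): [16, None, 49, 17, None, None, 30]
Preorder traversal: [16, 49, 17, 30]


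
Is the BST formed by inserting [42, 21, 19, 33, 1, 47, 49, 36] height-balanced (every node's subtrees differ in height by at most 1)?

Tree (level-order array): [42, 21, 47, 19, 33, None, 49, 1, None, None, 36]
Definition: a tree is height-balanced if, at every node, |h(left) - h(right)| <= 1 (empty subtree has height -1).
Bottom-up per-node check:
  node 1: h_left=-1, h_right=-1, diff=0 [OK], height=0
  node 19: h_left=0, h_right=-1, diff=1 [OK], height=1
  node 36: h_left=-1, h_right=-1, diff=0 [OK], height=0
  node 33: h_left=-1, h_right=0, diff=1 [OK], height=1
  node 21: h_left=1, h_right=1, diff=0 [OK], height=2
  node 49: h_left=-1, h_right=-1, diff=0 [OK], height=0
  node 47: h_left=-1, h_right=0, diff=1 [OK], height=1
  node 42: h_left=2, h_right=1, diff=1 [OK], height=3
All nodes satisfy the balance condition.
Result: Balanced


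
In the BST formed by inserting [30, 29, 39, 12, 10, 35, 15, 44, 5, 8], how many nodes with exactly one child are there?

Tree built from: [30, 29, 39, 12, 10, 35, 15, 44, 5, 8]
Tree (level-order array): [30, 29, 39, 12, None, 35, 44, 10, 15, None, None, None, None, 5, None, None, None, None, 8]
Rule: These are nodes with exactly 1 non-null child.
Per-node child counts:
  node 30: 2 child(ren)
  node 29: 1 child(ren)
  node 12: 2 child(ren)
  node 10: 1 child(ren)
  node 5: 1 child(ren)
  node 8: 0 child(ren)
  node 15: 0 child(ren)
  node 39: 2 child(ren)
  node 35: 0 child(ren)
  node 44: 0 child(ren)
Matching nodes: [29, 10, 5]
Count of nodes with exactly one child: 3


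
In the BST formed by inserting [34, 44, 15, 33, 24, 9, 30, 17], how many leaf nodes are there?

Tree built from: [34, 44, 15, 33, 24, 9, 30, 17]
Tree (level-order array): [34, 15, 44, 9, 33, None, None, None, None, 24, None, 17, 30]
Rule: A leaf has 0 children.
Per-node child counts:
  node 34: 2 child(ren)
  node 15: 2 child(ren)
  node 9: 0 child(ren)
  node 33: 1 child(ren)
  node 24: 2 child(ren)
  node 17: 0 child(ren)
  node 30: 0 child(ren)
  node 44: 0 child(ren)
Matching nodes: [9, 17, 30, 44]
Count of leaf nodes: 4


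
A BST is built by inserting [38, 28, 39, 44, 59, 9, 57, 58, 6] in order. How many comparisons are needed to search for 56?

Search path for 56: 38 -> 39 -> 44 -> 59 -> 57
Found: False
Comparisons: 5


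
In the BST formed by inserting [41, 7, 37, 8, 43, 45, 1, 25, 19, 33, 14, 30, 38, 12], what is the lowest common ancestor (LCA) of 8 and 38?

Tree insertion order: [41, 7, 37, 8, 43, 45, 1, 25, 19, 33, 14, 30, 38, 12]
Tree (level-order array): [41, 7, 43, 1, 37, None, 45, None, None, 8, 38, None, None, None, 25, None, None, 19, 33, 14, None, 30, None, 12]
In a BST, the LCA of p=8, q=38 is the first node v on the
root-to-leaf path with p <= v <= q (go left if both < v, right if both > v).
Walk from root:
  at 41: both 8 and 38 < 41, go left
  at 7: both 8 and 38 > 7, go right
  at 37: 8 <= 37 <= 38, this is the LCA
LCA = 37


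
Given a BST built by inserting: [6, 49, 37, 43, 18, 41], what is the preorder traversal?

Tree insertion order: [6, 49, 37, 43, 18, 41]
Tree (level-order array): [6, None, 49, 37, None, 18, 43, None, None, 41]
Preorder traversal: [6, 49, 37, 18, 43, 41]


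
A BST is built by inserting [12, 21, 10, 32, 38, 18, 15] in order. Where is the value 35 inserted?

Starting tree (level order): [12, 10, 21, None, None, 18, 32, 15, None, None, 38]
Insertion path: 12 -> 21 -> 32 -> 38
Result: insert 35 as left child of 38
Final tree (level order): [12, 10, 21, None, None, 18, 32, 15, None, None, 38, None, None, 35]


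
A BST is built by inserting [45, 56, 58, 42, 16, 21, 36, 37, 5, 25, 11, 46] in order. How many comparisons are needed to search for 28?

Search path for 28: 45 -> 42 -> 16 -> 21 -> 36 -> 25
Found: False
Comparisons: 6


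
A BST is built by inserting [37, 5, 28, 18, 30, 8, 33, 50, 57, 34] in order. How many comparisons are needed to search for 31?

Search path for 31: 37 -> 5 -> 28 -> 30 -> 33
Found: False
Comparisons: 5


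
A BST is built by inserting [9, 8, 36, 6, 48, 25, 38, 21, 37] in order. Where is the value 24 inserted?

Starting tree (level order): [9, 8, 36, 6, None, 25, 48, None, None, 21, None, 38, None, None, None, 37]
Insertion path: 9 -> 36 -> 25 -> 21
Result: insert 24 as right child of 21
Final tree (level order): [9, 8, 36, 6, None, 25, 48, None, None, 21, None, 38, None, None, 24, 37]


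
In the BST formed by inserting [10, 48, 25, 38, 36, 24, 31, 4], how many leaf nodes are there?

Tree built from: [10, 48, 25, 38, 36, 24, 31, 4]
Tree (level-order array): [10, 4, 48, None, None, 25, None, 24, 38, None, None, 36, None, 31]
Rule: A leaf has 0 children.
Per-node child counts:
  node 10: 2 child(ren)
  node 4: 0 child(ren)
  node 48: 1 child(ren)
  node 25: 2 child(ren)
  node 24: 0 child(ren)
  node 38: 1 child(ren)
  node 36: 1 child(ren)
  node 31: 0 child(ren)
Matching nodes: [4, 24, 31]
Count of leaf nodes: 3


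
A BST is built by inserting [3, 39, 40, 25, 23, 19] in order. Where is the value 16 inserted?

Starting tree (level order): [3, None, 39, 25, 40, 23, None, None, None, 19]
Insertion path: 3 -> 39 -> 25 -> 23 -> 19
Result: insert 16 as left child of 19
Final tree (level order): [3, None, 39, 25, 40, 23, None, None, None, 19, None, 16]


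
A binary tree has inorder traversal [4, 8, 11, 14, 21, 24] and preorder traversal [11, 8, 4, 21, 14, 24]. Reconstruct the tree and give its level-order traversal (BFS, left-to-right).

Inorder:  [4, 8, 11, 14, 21, 24]
Preorder: [11, 8, 4, 21, 14, 24]
Algorithm: preorder visits root first, so consume preorder in order;
for each root, split the current inorder slice at that value into
left-subtree inorder and right-subtree inorder, then recurse.
Recursive splits:
  root=11; inorder splits into left=[4, 8], right=[14, 21, 24]
  root=8; inorder splits into left=[4], right=[]
  root=4; inorder splits into left=[], right=[]
  root=21; inorder splits into left=[14], right=[24]
  root=14; inorder splits into left=[], right=[]
  root=24; inorder splits into left=[], right=[]
Reconstructed level-order: [11, 8, 21, 4, 14, 24]


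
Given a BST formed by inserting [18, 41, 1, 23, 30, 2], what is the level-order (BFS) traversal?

Tree insertion order: [18, 41, 1, 23, 30, 2]
Tree (level-order array): [18, 1, 41, None, 2, 23, None, None, None, None, 30]
BFS from the root, enqueuing left then right child of each popped node:
  queue [18] -> pop 18, enqueue [1, 41], visited so far: [18]
  queue [1, 41] -> pop 1, enqueue [2], visited so far: [18, 1]
  queue [41, 2] -> pop 41, enqueue [23], visited so far: [18, 1, 41]
  queue [2, 23] -> pop 2, enqueue [none], visited so far: [18, 1, 41, 2]
  queue [23] -> pop 23, enqueue [30], visited so far: [18, 1, 41, 2, 23]
  queue [30] -> pop 30, enqueue [none], visited so far: [18, 1, 41, 2, 23, 30]
Result: [18, 1, 41, 2, 23, 30]


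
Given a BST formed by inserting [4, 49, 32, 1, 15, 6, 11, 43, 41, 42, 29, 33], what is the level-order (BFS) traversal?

Tree insertion order: [4, 49, 32, 1, 15, 6, 11, 43, 41, 42, 29, 33]
Tree (level-order array): [4, 1, 49, None, None, 32, None, 15, 43, 6, 29, 41, None, None, 11, None, None, 33, 42]
BFS from the root, enqueuing left then right child of each popped node:
  queue [4] -> pop 4, enqueue [1, 49], visited so far: [4]
  queue [1, 49] -> pop 1, enqueue [none], visited so far: [4, 1]
  queue [49] -> pop 49, enqueue [32], visited so far: [4, 1, 49]
  queue [32] -> pop 32, enqueue [15, 43], visited so far: [4, 1, 49, 32]
  queue [15, 43] -> pop 15, enqueue [6, 29], visited so far: [4, 1, 49, 32, 15]
  queue [43, 6, 29] -> pop 43, enqueue [41], visited so far: [4, 1, 49, 32, 15, 43]
  queue [6, 29, 41] -> pop 6, enqueue [11], visited so far: [4, 1, 49, 32, 15, 43, 6]
  queue [29, 41, 11] -> pop 29, enqueue [none], visited so far: [4, 1, 49, 32, 15, 43, 6, 29]
  queue [41, 11] -> pop 41, enqueue [33, 42], visited so far: [4, 1, 49, 32, 15, 43, 6, 29, 41]
  queue [11, 33, 42] -> pop 11, enqueue [none], visited so far: [4, 1, 49, 32, 15, 43, 6, 29, 41, 11]
  queue [33, 42] -> pop 33, enqueue [none], visited so far: [4, 1, 49, 32, 15, 43, 6, 29, 41, 11, 33]
  queue [42] -> pop 42, enqueue [none], visited so far: [4, 1, 49, 32, 15, 43, 6, 29, 41, 11, 33, 42]
Result: [4, 1, 49, 32, 15, 43, 6, 29, 41, 11, 33, 42]


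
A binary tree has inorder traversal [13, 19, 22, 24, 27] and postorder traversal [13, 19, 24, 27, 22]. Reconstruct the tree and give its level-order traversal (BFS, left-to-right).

Inorder:   [13, 19, 22, 24, 27]
Postorder: [13, 19, 24, 27, 22]
Algorithm: postorder visits root last, so walk postorder right-to-left;
each value is the root of the current inorder slice — split it at that
value, recurse on the right subtree first, then the left.
Recursive splits:
  root=22; inorder splits into left=[13, 19], right=[24, 27]
  root=27; inorder splits into left=[24], right=[]
  root=24; inorder splits into left=[], right=[]
  root=19; inorder splits into left=[13], right=[]
  root=13; inorder splits into left=[], right=[]
Reconstructed level-order: [22, 19, 27, 13, 24]


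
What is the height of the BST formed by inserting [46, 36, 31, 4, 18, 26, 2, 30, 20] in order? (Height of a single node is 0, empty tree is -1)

Insertion order: [46, 36, 31, 4, 18, 26, 2, 30, 20]
Tree (level-order array): [46, 36, None, 31, None, 4, None, 2, 18, None, None, None, 26, 20, 30]
Compute height bottom-up (empty subtree = -1):
  height(2) = 1 + max(-1, -1) = 0
  height(20) = 1 + max(-1, -1) = 0
  height(30) = 1 + max(-1, -1) = 0
  height(26) = 1 + max(0, 0) = 1
  height(18) = 1 + max(-1, 1) = 2
  height(4) = 1 + max(0, 2) = 3
  height(31) = 1 + max(3, -1) = 4
  height(36) = 1 + max(4, -1) = 5
  height(46) = 1 + max(5, -1) = 6
Height = 6


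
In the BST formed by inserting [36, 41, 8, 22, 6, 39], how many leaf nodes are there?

Tree built from: [36, 41, 8, 22, 6, 39]
Tree (level-order array): [36, 8, 41, 6, 22, 39]
Rule: A leaf has 0 children.
Per-node child counts:
  node 36: 2 child(ren)
  node 8: 2 child(ren)
  node 6: 0 child(ren)
  node 22: 0 child(ren)
  node 41: 1 child(ren)
  node 39: 0 child(ren)
Matching nodes: [6, 22, 39]
Count of leaf nodes: 3


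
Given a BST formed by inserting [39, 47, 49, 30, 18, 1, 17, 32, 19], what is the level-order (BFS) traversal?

Tree insertion order: [39, 47, 49, 30, 18, 1, 17, 32, 19]
Tree (level-order array): [39, 30, 47, 18, 32, None, 49, 1, 19, None, None, None, None, None, 17]
BFS from the root, enqueuing left then right child of each popped node:
  queue [39] -> pop 39, enqueue [30, 47], visited so far: [39]
  queue [30, 47] -> pop 30, enqueue [18, 32], visited so far: [39, 30]
  queue [47, 18, 32] -> pop 47, enqueue [49], visited so far: [39, 30, 47]
  queue [18, 32, 49] -> pop 18, enqueue [1, 19], visited so far: [39, 30, 47, 18]
  queue [32, 49, 1, 19] -> pop 32, enqueue [none], visited so far: [39, 30, 47, 18, 32]
  queue [49, 1, 19] -> pop 49, enqueue [none], visited so far: [39, 30, 47, 18, 32, 49]
  queue [1, 19] -> pop 1, enqueue [17], visited so far: [39, 30, 47, 18, 32, 49, 1]
  queue [19, 17] -> pop 19, enqueue [none], visited so far: [39, 30, 47, 18, 32, 49, 1, 19]
  queue [17] -> pop 17, enqueue [none], visited so far: [39, 30, 47, 18, 32, 49, 1, 19, 17]
Result: [39, 30, 47, 18, 32, 49, 1, 19, 17]


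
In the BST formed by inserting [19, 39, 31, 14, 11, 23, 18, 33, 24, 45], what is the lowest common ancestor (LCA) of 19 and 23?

Tree insertion order: [19, 39, 31, 14, 11, 23, 18, 33, 24, 45]
Tree (level-order array): [19, 14, 39, 11, 18, 31, 45, None, None, None, None, 23, 33, None, None, None, 24]
In a BST, the LCA of p=19, q=23 is the first node v on the
root-to-leaf path with p <= v <= q (go left if both < v, right if both > v).
Walk from root:
  at 19: 19 <= 19 <= 23, this is the LCA
LCA = 19


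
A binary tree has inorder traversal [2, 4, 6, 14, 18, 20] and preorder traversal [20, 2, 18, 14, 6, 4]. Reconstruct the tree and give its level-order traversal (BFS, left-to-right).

Inorder:  [2, 4, 6, 14, 18, 20]
Preorder: [20, 2, 18, 14, 6, 4]
Algorithm: preorder visits root first, so consume preorder in order;
for each root, split the current inorder slice at that value into
left-subtree inorder and right-subtree inorder, then recurse.
Recursive splits:
  root=20; inorder splits into left=[2, 4, 6, 14, 18], right=[]
  root=2; inorder splits into left=[], right=[4, 6, 14, 18]
  root=18; inorder splits into left=[4, 6, 14], right=[]
  root=14; inorder splits into left=[4, 6], right=[]
  root=6; inorder splits into left=[4], right=[]
  root=4; inorder splits into left=[], right=[]
Reconstructed level-order: [20, 2, 18, 14, 6, 4]


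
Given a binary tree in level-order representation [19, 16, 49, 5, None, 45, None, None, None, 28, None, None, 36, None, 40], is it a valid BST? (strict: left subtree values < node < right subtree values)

Level-order array: [19, 16, 49, 5, None, 45, None, None, None, 28, None, None, 36, None, 40]
Validate using subtree bounds (lo, hi): at each node, require lo < value < hi,
then recurse left with hi=value and right with lo=value.
Preorder trace (stopping at first violation):
  at node 19 with bounds (-inf, +inf): OK
  at node 16 with bounds (-inf, 19): OK
  at node 5 with bounds (-inf, 16): OK
  at node 49 with bounds (19, +inf): OK
  at node 45 with bounds (19, 49): OK
  at node 28 with bounds (19, 45): OK
  at node 36 with bounds (28, 45): OK
  at node 40 with bounds (36, 45): OK
No violation found at any node.
Result: Valid BST


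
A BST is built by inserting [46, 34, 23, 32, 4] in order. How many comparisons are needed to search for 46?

Search path for 46: 46
Found: True
Comparisons: 1


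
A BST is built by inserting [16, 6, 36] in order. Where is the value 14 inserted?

Starting tree (level order): [16, 6, 36]
Insertion path: 16 -> 6
Result: insert 14 as right child of 6
Final tree (level order): [16, 6, 36, None, 14]


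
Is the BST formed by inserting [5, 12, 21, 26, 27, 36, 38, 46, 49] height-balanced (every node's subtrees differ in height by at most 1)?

Tree (level-order array): [5, None, 12, None, 21, None, 26, None, 27, None, 36, None, 38, None, 46, None, 49]
Definition: a tree is height-balanced if, at every node, |h(left) - h(right)| <= 1 (empty subtree has height -1).
Bottom-up per-node check:
  node 49: h_left=-1, h_right=-1, diff=0 [OK], height=0
  node 46: h_left=-1, h_right=0, diff=1 [OK], height=1
  node 38: h_left=-1, h_right=1, diff=2 [FAIL (|-1-1|=2 > 1)], height=2
  node 36: h_left=-1, h_right=2, diff=3 [FAIL (|-1-2|=3 > 1)], height=3
  node 27: h_left=-1, h_right=3, diff=4 [FAIL (|-1-3|=4 > 1)], height=4
  node 26: h_left=-1, h_right=4, diff=5 [FAIL (|-1-4|=5 > 1)], height=5
  node 21: h_left=-1, h_right=5, diff=6 [FAIL (|-1-5|=6 > 1)], height=6
  node 12: h_left=-1, h_right=6, diff=7 [FAIL (|-1-6|=7 > 1)], height=7
  node 5: h_left=-1, h_right=7, diff=8 [FAIL (|-1-7|=8 > 1)], height=8
Node 38 violates the condition: |-1 - 1| = 2 > 1.
Result: Not balanced


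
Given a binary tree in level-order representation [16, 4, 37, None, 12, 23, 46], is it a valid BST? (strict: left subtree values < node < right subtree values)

Level-order array: [16, 4, 37, None, 12, 23, 46]
Validate using subtree bounds (lo, hi): at each node, require lo < value < hi,
then recurse left with hi=value and right with lo=value.
Preorder trace (stopping at first violation):
  at node 16 with bounds (-inf, +inf): OK
  at node 4 with bounds (-inf, 16): OK
  at node 12 with bounds (4, 16): OK
  at node 37 with bounds (16, +inf): OK
  at node 23 with bounds (16, 37): OK
  at node 46 with bounds (37, +inf): OK
No violation found at any node.
Result: Valid BST


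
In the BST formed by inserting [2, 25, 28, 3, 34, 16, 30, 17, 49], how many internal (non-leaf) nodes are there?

Tree built from: [2, 25, 28, 3, 34, 16, 30, 17, 49]
Tree (level-order array): [2, None, 25, 3, 28, None, 16, None, 34, None, 17, 30, 49]
Rule: An internal node has at least one child.
Per-node child counts:
  node 2: 1 child(ren)
  node 25: 2 child(ren)
  node 3: 1 child(ren)
  node 16: 1 child(ren)
  node 17: 0 child(ren)
  node 28: 1 child(ren)
  node 34: 2 child(ren)
  node 30: 0 child(ren)
  node 49: 0 child(ren)
Matching nodes: [2, 25, 3, 16, 28, 34]
Count of internal (non-leaf) nodes: 6


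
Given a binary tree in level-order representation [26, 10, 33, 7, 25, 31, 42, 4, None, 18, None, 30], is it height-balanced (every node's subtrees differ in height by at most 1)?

Tree (level-order array): [26, 10, 33, 7, 25, 31, 42, 4, None, 18, None, 30]
Definition: a tree is height-balanced if, at every node, |h(left) - h(right)| <= 1 (empty subtree has height -1).
Bottom-up per-node check:
  node 4: h_left=-1, h_right=-1, diff=0 [OK], height=0
  node 7: h_left=0, h_right=-1, diff=1 [OK], height=1
  node 18: h_left=-1, h_right=-1, diff=0 [OK], height=0
  node 25: h_left=0, h_right=-1, diff=1 [OK], height=1
  node 10: h_left=1, h_right=1, diff=0 [OK], height=2
  node 30: h_left=-1, h_right=-1, diff=0 [OK], height=0
  node 31: h_left=0, h_right=-1, diff=1 [OK], height=1
  node 42: h_left=-1, h_right=-1, diff=0 [OK], height=0
  node 33: h_left=1, h_right=0, diff=1 [OK], height=2
  node 26: h_left=2, h_right=2, diff=0 [OK], height=3
All nodes satisfy the balance condition.
Result: Balanced


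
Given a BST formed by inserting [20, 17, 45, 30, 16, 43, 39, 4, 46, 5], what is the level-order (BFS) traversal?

Tree insertion order: [20, 17, 45, 30, 16, 43, 39, 4, 46, 5]
Tree (level-order array): [20, 17, 45, 16, None, 30, 46, 4, None, None, 43, None, None, None, 5, 39]
BFS from the root, enqueuing left then right child of each popped node:
  queue [20] -> pop 20, enqueue [17, 45], visited so far: [20]
  queue [17, 45] -> pop 17, enqueue [16], visited so far: [20, 17]
  queue [45, 16] -> pop 45, enqueue [30, 46], visited so far: [20, 17, 45]
  queue [16, 30, 46] -> pop 16, enqueue [4], visited so far: [20, 17, 45, 16]
  queue [30, 46, 4] -> pop 30, enqueue [43], visited so far: [20, 17, 45, 16, 30]
  queue [46, 4, 43] -> pop 46, enqueue [none], visited so far: [20, 17, 45, 16, 30, 46]
  queue [4, 43] -> pop 4, enqueue [5], visited so far: [20, 17, 45, 16, 30, 46, 4]
  queue [43, 5] -> pop 43, enqueue [39], visited so far: [20, 17, 45, 16, 30, 46, 4, 43]
  queue [5, 39] -> pop 5, enqueue [none], visited so far: [20, 17, 45, 16, 30, 46, 4, 43, 5]
  queue [39] -> pop 39, enqueue [none], visited so far: [20, 17, 45, 16, 30, 46, 4, 43, 5, 39]
Result: [20, 17, 45, 16, 30, 46, 4, 43, 5, 39]


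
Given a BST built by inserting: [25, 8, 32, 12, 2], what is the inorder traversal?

Tree insertion order: [25, 8, 32, 12, 2]
Tree (level-order array): [25, 8, 32, 2, 12]
Inorder traversal: [2, 8, 12, 25, 32]
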